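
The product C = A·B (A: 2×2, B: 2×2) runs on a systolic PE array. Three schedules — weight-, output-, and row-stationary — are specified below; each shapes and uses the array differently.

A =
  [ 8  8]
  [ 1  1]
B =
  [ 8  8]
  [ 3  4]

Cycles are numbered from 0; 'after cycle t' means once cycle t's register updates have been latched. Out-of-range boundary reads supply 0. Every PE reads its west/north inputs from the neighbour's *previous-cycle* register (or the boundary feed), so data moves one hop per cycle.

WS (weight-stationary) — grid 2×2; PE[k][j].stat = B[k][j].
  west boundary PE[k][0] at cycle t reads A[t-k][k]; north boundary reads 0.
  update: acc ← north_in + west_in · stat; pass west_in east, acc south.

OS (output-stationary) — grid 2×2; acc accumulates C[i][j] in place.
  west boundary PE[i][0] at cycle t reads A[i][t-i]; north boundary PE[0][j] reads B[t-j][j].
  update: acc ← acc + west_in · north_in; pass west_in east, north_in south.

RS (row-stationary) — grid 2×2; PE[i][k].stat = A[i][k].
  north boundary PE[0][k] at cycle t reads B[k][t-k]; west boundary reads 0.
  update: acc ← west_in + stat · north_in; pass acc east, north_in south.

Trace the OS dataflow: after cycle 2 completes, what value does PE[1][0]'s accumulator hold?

PE[1][0].acc = 11

Tracing OS — 2×2 array, target PE[1][0]:
  cycle 0: PE[0][0] → acc 64, east 8, south 8
  cycle 0: PE[1][0] → acc 0, east 0, south 0
  cycle 1: PE[0][0] → acc 88, east 8, south 3
  cycle 1: PE[1][0] → acc 8, east 1, south 8
  cycle 2: PE[0][0] → acc 88, east 0, south 0
  cycle 2: PE[1][0] → acc 11, east 1, south 3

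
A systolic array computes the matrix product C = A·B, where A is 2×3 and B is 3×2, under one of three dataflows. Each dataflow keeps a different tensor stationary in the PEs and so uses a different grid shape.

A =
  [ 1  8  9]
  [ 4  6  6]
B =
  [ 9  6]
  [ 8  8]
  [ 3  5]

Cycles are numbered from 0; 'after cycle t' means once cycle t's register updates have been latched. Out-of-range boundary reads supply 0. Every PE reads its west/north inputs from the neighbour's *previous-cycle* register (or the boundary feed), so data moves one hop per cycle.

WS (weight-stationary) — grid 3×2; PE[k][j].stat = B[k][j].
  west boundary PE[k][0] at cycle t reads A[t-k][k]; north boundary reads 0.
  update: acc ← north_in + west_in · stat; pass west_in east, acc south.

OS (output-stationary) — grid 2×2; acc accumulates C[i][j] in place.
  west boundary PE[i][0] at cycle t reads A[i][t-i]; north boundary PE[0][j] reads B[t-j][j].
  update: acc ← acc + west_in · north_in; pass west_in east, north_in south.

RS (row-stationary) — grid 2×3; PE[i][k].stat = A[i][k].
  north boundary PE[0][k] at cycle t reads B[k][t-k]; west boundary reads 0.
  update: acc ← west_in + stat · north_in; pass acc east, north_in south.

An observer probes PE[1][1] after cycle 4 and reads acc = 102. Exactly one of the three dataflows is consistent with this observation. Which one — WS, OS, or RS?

dataflow = OS

WS [3×2] PE[1][1] across cycles:
  @0  [1,1]  acc 0  |  →0  ↓0
  @1  [1,1]  acc 0  |  →0  ↓0
  @2  [1,1]  acc 70  |  →8  ↓70
  @3  [1,1]  acc 72  |  →6  ↓72
  @4  [1,1]  acc 0  |  →0  ↓0
OS [2×2] PE[1][1] across cycles:
  @0  [1,1]  acc 0  |  →0  ↓0
  @1  [1,1]  acc 0  |  →0  ↓0
  @2  [1,1]  acc 24  |  →4  ↓6
  @3  [1,1]  acc 72  |  →6  ↓8
  @4  [1,1]  acc 102  |  →6  ↓5
RS [2×3] PE[1][1] across cycles:
  @0  [1,1]  acc 0  |  →0  ↓0
  @1  [1,1]  acc 0  |  →0  ↓0
  @2  [1,1]  acc 84  |  →84  ↓8
  @3  [1,1]  acc 72  |  →72  ↓8
  @4  [1,1]  acc 0  |  →0  ↓0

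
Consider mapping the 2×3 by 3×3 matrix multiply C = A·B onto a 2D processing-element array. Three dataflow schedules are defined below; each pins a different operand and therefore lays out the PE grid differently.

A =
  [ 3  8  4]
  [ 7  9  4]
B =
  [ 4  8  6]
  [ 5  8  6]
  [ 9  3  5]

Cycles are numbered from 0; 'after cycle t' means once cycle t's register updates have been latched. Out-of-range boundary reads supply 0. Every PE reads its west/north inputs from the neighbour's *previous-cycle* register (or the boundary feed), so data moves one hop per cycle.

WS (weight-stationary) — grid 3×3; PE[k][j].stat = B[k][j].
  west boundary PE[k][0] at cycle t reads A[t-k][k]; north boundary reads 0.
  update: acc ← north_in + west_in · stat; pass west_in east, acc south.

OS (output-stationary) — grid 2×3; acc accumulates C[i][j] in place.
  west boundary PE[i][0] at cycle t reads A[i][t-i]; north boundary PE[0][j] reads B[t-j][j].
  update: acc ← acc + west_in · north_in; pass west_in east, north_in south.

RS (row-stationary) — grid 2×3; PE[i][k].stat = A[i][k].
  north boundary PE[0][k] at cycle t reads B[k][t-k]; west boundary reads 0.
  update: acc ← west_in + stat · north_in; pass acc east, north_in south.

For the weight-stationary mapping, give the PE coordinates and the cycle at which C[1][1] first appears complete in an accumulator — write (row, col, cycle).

(row, col, cycle) = (2, 1, 4)

WS: C[1][1] accumulates in PE[2][1]:
  c0 r2c1: 0 / 0 / 0
  c1 r2c1: 0 / 0 / 0
  c2 r2c1: 0 / 0 / 0
  c3 r2c1: 100 / 4 / 100
  c4 r2c1: 140 / 4 / 140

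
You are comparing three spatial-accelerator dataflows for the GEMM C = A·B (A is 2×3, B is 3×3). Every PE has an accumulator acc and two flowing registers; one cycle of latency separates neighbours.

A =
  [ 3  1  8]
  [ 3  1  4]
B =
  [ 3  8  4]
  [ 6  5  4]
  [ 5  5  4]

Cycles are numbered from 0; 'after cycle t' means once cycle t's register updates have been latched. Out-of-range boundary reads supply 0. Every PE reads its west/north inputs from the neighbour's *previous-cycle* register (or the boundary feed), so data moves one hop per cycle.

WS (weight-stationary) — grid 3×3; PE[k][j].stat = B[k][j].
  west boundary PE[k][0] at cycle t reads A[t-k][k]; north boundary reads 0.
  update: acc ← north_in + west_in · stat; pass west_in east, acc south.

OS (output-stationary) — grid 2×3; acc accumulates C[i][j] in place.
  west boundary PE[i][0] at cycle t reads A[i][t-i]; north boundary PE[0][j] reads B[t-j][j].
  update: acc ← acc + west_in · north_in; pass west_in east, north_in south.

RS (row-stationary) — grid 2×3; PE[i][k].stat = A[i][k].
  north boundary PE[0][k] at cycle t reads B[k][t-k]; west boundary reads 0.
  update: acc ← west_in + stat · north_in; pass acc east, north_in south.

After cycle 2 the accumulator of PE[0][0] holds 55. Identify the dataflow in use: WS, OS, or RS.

dataflow = OS

WS [3×3] PE[0][0] across cycles:
  t=0 PE[0][0]: acc=9 h=3 v=9
  t=1 PE[0][0]: acc=9 h=3 v=9
  t=2 PE[0][0]: acc=0 h=0 v=0
OS [2×3] PE[0][0] across cycles:
  t=0 PE[0][0]: acc=9 h=3 v=3
  t=1 PE[0][0]: acc=15 h=1 v=6
  t=2 PE[0][0]: acc=55 h=8 v=5
RS [2×3] PE[0][0] across cycles:
  t=0 PE[0][0]: acc=9 h=9 v=3
  t=1 PE[0][0]: acc=24 h=24 v=8
  t=2 PE[0][0]: acc=12 h=12 v=4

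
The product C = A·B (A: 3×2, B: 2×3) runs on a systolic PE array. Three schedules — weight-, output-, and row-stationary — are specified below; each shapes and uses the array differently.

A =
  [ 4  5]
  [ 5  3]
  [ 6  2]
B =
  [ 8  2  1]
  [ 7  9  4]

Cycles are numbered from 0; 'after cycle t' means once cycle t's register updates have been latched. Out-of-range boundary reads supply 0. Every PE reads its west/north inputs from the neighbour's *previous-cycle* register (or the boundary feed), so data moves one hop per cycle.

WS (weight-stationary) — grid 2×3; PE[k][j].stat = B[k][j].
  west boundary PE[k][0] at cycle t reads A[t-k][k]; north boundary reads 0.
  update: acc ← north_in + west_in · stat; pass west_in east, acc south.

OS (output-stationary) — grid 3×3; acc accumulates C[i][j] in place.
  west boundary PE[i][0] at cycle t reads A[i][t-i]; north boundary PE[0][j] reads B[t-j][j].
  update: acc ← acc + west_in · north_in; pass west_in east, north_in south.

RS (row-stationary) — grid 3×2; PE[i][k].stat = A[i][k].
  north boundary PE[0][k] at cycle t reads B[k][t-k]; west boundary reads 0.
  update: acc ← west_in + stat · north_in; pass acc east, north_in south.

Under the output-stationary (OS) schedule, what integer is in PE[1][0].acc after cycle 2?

PE[1][0].acc = 61

OS 3×3: PE[1][0] cycle-by-cycle (with neighbour feeds):
  t=0 PE[0][0]: acc=32 h=4 v=8
  t=0 PE[1][0]: acc=0 h=0 v=0
  t=1 PE[0][0]: acc=67 h=5 v=7
  t=1 PE[1][0]: acc=40 h=5 v=8
  t=2 PE[0][0]: acc=67 h=0 v=0
  t=2 PE[1][0]: acc=61 h=3 v=7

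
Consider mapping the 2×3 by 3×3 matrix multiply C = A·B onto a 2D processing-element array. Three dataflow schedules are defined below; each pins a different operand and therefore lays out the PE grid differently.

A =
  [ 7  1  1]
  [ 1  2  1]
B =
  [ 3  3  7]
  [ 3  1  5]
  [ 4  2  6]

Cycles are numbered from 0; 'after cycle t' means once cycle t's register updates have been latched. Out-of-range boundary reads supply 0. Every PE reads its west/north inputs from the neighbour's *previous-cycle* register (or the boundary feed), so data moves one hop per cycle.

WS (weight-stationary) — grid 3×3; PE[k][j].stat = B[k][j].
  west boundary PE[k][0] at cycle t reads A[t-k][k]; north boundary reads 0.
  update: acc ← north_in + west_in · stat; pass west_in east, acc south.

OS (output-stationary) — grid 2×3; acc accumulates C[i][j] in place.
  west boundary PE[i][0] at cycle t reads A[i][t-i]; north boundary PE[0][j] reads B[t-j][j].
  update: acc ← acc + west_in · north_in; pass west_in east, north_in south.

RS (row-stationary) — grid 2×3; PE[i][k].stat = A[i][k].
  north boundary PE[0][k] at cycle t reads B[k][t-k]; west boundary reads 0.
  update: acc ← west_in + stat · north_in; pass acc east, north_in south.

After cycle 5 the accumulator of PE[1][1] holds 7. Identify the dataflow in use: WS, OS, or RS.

Under WS (3×3), PE[1][1]:
  t=0 PE[1][1]: acc=0 h=0 v=0
  t=1 PE[1][1]: acc=0 h=0 v=0
  t=2 PE[1][1]: acc=22 h=1 v=22
  t=3 PE[1][1]: acc=5 h=2 v=5
  t=4 PE[1][1]: acc=0 h=0 v=0
  t=5 PE[1][1]: acc=0 h=0 v=0
Under OS (2×3), PE[1][1]:
  t=0 PE[1][1]: acc=0 h=0 v=0
  t=1 PE[1][1]: acc=0 h=0 v=0
  t=2 PE[1][1]: acc=3 h=1 v=3
  t=3 PE[1][1]: acc=5 h=2 v=1
  t=4 PE[1][1]: acc=7 h=1 v=2
  t=5 PE[1][1]: acc=7 h=0 v=0
Under RS (2×3), PE[1][1]:
  t=0 PE[1][1]: acc=0 h=0 v=0
  t=1 PE[1][1]: acc=0 h=0 v=0
  t=2 PE[1][1]: acc=9 h=9 v=3
  t=3 PE[1][1]: acc=5 h=5 v=1
  t=4 PE[1][1]: acc=17 h=17 v=5
  t=5 PE[1][1]: acc=0 h=0 v=0

dataflow = OS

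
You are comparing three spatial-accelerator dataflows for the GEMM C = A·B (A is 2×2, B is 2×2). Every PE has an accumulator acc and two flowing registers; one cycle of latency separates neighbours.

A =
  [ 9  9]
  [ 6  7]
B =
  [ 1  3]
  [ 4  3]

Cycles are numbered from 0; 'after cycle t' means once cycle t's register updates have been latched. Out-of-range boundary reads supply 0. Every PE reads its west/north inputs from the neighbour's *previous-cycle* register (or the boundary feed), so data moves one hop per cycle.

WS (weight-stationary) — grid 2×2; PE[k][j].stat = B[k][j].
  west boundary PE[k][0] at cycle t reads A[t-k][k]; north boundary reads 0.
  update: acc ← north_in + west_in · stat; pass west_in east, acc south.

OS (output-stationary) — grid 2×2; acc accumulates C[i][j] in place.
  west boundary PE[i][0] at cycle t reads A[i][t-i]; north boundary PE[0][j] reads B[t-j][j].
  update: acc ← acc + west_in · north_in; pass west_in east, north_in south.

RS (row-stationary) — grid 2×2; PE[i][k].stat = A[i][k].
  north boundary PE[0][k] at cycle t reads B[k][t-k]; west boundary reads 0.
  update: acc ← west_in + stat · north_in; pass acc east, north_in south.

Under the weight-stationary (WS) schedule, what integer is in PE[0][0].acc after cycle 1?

WS on a 2×2 grid — tracing PE[0][0] and its feeders:
  step 0 · PE0,0: acc=9; fwd→9 fwd↓9
  step 1 · PE0,0: acc=6; fwd→6 fwd↓6

PE[0][0].acc = 6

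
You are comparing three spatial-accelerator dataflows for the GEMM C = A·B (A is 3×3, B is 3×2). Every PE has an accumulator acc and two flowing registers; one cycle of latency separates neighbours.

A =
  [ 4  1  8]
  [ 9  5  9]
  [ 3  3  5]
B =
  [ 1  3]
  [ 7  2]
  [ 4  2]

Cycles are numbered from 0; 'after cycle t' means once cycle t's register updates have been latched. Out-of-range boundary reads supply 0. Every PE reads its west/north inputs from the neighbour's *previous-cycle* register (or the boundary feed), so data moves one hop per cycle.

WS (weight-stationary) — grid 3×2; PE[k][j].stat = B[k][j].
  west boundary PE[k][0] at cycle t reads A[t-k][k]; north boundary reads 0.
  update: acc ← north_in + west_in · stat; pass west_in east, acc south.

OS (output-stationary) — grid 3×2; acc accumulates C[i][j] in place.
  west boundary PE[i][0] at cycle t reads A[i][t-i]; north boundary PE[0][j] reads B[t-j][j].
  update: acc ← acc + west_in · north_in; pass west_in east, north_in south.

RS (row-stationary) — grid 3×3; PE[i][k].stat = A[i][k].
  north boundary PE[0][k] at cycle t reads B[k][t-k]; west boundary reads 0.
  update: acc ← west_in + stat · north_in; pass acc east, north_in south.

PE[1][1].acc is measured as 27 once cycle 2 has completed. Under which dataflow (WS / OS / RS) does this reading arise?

dataflow = OS

WS [3×2] PE[1][1] across cycles:
  c0 r1c1: 0 / 0 / 0
  c1 r1c1: 0 / 0 / 0
  c2 r1c1: 14 / 1 / 14
OS [3×2] PE[1][1] across cycles:
  c0 r1c1: 0 / 0 / 0
  c1 r1c1: 0 / 0 / 0
  c2 r1c1: 27 / 9 / 3
RS [3×3] PE[1][1] across cycles:
  c0 r1c1: 0 / 0 / 0
  c1 r1c1: 0 / 0 / 0
  c2 r1c1: 44 / 44 / 7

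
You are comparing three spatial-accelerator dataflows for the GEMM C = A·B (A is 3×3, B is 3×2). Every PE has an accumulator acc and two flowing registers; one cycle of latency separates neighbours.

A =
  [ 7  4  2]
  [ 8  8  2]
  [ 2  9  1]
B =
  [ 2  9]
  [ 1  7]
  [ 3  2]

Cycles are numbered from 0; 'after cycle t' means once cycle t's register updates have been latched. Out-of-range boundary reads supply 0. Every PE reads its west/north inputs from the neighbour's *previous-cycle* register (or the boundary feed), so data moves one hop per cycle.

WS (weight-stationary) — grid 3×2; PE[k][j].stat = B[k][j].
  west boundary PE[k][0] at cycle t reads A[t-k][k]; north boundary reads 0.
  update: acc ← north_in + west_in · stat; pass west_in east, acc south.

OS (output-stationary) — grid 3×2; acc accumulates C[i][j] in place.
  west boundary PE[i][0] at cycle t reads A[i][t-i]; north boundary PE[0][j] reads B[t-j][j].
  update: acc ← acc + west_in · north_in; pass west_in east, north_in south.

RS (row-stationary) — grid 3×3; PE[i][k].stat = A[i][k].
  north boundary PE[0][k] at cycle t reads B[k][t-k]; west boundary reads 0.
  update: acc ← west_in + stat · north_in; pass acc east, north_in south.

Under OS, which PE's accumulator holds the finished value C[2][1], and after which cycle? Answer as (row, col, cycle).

OS: C[2][1] accumulates in PE[2][1]:
  step 0 · PE2,1: acc=0; fwd→0 fwd↓0
  step 1 · PE2,1: acc=0; fwd→0 fwd↓0
  step 2 · PE2,1: acc=0; fwd→0 fwd↓0
  step 3 · PE2,1: acc=18; fwd→2 fwd↓9
  step 4 · PE2,1: acc=81; fwd→9 fwd↓7
  step 5 · PE2,1: acc=83; fwd→1 fwd↓2

(row, col, cycle) = (2, 1, 5)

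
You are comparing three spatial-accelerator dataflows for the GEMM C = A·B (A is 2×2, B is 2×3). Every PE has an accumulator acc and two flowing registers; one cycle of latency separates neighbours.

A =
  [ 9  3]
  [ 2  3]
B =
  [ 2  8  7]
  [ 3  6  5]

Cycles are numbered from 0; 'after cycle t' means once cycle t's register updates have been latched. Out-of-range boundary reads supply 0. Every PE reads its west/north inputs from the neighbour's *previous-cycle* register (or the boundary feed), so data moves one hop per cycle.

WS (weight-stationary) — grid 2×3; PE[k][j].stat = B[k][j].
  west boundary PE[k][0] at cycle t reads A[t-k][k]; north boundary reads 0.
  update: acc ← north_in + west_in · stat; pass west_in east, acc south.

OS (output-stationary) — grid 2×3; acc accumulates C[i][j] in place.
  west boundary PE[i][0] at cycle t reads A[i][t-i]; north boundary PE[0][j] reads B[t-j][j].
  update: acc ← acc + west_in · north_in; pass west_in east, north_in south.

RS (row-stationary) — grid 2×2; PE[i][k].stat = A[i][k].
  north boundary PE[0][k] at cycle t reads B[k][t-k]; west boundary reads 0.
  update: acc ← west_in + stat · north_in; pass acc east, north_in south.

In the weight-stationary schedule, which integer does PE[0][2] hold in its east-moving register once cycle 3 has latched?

WS (2×3). Following PE[0][2] plus its west/north inputs:
  t=0 PE[0][1]: acc=0 h=0 v=0
  t=0 PE[0][2]: acc=0 h=0 v=0
  t=1 PE[0][1]: acc=72 h=9 v=72
  t=1 PE[0][2]: acc=0 h=0 v=0
  t=2 PE[0][1]: acc=16 h=2 v=16
  t=2 PE[0][2]: acc=63 h=9 v=63
  t=3 PE[0][1]: acc=0 h=0 v=0
  t=3 PE[0][2]: acc=14 h=2 v=14

register = 2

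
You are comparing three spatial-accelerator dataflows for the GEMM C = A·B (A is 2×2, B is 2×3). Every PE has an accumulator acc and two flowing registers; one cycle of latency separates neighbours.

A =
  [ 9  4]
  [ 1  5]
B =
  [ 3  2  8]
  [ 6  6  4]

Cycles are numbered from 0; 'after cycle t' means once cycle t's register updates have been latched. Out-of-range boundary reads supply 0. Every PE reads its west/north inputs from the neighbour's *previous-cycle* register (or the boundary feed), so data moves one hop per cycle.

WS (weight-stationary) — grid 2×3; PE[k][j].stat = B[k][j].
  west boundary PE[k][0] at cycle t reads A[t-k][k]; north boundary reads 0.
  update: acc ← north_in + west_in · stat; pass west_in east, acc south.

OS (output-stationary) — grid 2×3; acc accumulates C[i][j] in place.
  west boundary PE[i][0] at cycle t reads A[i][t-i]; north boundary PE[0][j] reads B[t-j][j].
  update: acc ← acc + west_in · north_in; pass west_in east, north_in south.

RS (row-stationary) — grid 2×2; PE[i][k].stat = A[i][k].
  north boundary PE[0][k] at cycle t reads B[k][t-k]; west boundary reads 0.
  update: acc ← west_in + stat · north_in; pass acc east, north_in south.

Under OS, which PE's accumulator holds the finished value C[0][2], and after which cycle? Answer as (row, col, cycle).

(row, col, cycle) = (0, 2, 3)

OS — PE[0][2] is where C[0][2] collects:
  after 0 — PE[0][2] acc=0, pass-E 0, pass-S 0
  after 1 — PE[0][2] acc=0, pass-E 0, pass-S 0
  after 2 — PE[0][2] acc=72, pass-E 9, pass-S 8
  after 3 — PE[0][2] acc=88, pass-E 4, pass-S 4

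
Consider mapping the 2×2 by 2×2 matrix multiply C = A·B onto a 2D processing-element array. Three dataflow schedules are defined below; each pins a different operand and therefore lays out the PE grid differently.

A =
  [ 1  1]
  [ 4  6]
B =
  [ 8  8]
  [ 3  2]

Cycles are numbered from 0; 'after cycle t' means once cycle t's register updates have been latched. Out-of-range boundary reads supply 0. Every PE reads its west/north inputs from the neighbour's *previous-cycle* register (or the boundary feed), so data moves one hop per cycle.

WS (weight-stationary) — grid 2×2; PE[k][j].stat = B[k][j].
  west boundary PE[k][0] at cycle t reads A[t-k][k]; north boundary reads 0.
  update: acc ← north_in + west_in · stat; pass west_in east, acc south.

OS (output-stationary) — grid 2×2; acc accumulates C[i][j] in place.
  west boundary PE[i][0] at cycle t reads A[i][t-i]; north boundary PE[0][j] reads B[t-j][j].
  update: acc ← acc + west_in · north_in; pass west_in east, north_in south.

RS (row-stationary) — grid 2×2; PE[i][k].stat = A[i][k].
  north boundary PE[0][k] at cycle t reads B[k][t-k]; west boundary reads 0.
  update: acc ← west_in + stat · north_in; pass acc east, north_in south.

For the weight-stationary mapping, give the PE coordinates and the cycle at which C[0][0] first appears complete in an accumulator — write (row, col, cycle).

(row, col, cycle) = (1, 0, 1)

Under WS, C[0][0] lands at PE[1][0]:
  cycle 0: PE[1][0] → acc 0, east 0, south 0
  cycle 1: PE[1][0] → acc 11, east 1, south 11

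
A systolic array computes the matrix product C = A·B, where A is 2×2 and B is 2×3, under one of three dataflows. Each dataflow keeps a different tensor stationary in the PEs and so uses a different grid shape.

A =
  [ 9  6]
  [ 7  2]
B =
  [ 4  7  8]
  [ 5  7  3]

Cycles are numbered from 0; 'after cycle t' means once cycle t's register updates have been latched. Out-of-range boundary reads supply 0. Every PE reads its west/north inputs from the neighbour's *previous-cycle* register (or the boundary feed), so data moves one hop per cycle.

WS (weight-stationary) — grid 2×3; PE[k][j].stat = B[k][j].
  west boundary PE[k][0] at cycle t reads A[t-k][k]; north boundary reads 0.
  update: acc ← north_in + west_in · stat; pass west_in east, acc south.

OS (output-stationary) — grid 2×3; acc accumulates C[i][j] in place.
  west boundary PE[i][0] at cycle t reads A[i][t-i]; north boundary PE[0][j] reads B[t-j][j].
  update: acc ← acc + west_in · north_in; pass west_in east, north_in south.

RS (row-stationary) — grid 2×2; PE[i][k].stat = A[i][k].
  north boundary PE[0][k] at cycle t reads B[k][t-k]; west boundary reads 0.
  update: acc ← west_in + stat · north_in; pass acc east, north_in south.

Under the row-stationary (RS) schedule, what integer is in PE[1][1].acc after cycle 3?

Tracing RS — 2×2 array, target PE[1][1]:
  after 0 — PE[0][1] acc=0, pass-E 0, pass-S 0
  after 0 — PE[1][0] acc=0, pass-E 0, pass-S 0
  after 0 — PE[1][1] acc=0, pass-E 0, pass-S 0
  after 1 — PE[0][1] acc=66, pass-E 66, pass-S 5
  after 1 — PE[1][0] acc=28, pass-E 28, pass-S 4
  after 1 — PE[1][1] acc=0, pass-E 0, pass-S 0
  after 2 — PE[0][1] acc=105, pass-E 105, pass-S 7
  after 2 — PE[1][0] acc=49, pass-E 49, pass-S 7
  after 2 — PE[1][1] acc=38, pass-E 38, pass-S 5
  after 3 — PE[0][1] acc=90, pass-E 90, pass-S 3
  after 3 — PE[1][0] acc=56, pass-E 56, pass-S 8
  after 3 — PE[1][1] acc=63, pass-E 63, pass-S 7

PE[1][1].acc = 63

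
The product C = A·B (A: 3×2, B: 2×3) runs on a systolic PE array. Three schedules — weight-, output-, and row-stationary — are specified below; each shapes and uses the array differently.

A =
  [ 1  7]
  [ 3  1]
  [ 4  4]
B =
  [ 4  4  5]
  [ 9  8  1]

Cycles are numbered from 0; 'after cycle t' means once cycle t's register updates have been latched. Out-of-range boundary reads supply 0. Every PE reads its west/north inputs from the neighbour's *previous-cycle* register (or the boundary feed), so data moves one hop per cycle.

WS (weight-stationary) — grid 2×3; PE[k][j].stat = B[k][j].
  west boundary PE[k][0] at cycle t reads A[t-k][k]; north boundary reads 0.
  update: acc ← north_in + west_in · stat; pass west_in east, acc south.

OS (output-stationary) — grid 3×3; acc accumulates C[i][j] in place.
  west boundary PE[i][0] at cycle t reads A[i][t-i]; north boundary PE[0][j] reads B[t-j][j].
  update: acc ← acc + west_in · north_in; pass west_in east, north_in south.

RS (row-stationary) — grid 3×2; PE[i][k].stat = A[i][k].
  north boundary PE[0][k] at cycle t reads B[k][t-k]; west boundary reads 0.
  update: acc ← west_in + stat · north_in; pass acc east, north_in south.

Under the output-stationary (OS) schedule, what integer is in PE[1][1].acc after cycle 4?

OS on a 3×3 grid — tracing PE[1][1] and its feeders:
  [0] (0,1) acc=0 (h:0 v:0)
  [0] (1,0) acc=0 (h:0 v:0)
  [0] (1,1) acc=0 (h:0 v:0)
  [1] (0,1) acc=4 (h:1 v:4)
  [1] (1,0) acc=12 (h:3 v:4)
  [1] (1,1) acc=0 (h:0 v:0)
  [2] (0,1) acc=60 (h:7 v:8)
  [2] (1,0) acc=21 (h:1 v:9)
  [2] (1,1) acc=12 (h:3 v:4)
  [3] (0,1) acc=60 (h:0 v:0)
  [3] (1,0) acc=21 (h:0 v:0)
  [3] (1,1) acc=20 (h:1 v:8)
  [4] (0,1) acc=60 (h:0 v:0)
  [4] (1,0) acc=21 (h:0 v:0)
  [4] (1,1) acc=20 (h:0 v:0)

PE[1][1].acc = 20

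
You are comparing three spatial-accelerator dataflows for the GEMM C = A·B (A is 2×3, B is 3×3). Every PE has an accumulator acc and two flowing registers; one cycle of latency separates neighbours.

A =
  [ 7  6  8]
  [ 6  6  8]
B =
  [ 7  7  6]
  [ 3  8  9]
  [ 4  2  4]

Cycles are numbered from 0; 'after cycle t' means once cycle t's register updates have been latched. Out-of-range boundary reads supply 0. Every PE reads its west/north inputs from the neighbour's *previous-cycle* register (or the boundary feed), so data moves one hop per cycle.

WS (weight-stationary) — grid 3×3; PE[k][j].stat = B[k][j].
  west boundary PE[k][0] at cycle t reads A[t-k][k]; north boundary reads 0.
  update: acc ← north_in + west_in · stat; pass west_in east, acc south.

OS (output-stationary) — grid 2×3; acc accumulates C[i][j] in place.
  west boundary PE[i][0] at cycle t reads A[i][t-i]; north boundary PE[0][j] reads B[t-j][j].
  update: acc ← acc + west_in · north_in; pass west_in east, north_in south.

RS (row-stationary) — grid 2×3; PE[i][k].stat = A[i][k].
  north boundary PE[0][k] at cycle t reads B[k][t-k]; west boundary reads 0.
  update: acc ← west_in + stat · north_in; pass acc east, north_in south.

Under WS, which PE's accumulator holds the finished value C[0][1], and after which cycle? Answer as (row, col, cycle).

Under WS, C[0][1] lands at PE[2][1]:
  c0 r2c1: 0 / 0 / 0
  c1 r2c1: 0 / 0 / 0
  c2 r2c1: 0 / 0 / 0
  c3 r2c1: 113 / 8 / 113

(row, col, cycle) = (2, 1, 3)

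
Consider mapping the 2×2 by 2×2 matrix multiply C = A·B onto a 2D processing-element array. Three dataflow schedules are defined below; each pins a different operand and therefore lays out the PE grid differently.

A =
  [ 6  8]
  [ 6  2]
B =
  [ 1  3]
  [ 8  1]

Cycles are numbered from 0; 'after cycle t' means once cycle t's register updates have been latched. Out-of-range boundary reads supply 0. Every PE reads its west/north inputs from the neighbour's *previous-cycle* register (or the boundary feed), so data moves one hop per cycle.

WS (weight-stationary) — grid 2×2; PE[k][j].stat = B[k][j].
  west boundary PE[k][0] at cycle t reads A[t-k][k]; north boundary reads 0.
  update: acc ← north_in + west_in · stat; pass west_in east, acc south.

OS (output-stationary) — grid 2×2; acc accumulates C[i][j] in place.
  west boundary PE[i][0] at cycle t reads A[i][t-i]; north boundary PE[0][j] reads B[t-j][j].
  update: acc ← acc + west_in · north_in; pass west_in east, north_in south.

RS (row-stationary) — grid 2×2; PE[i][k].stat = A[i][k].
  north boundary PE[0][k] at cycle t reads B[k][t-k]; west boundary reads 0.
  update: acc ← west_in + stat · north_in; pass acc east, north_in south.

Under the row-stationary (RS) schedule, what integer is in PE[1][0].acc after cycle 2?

PE[1][0].acc = 18

RS (2×2). Following PE[1][0] plus its west/north inputs:
  cycle 0: PE[0][0] → acc 6, east 6, south 1
  cycle 0: PE[1][0] → acc 0, east 0, south 0
  cycle 1: PE[0][0] → acc 18, east 18, south 3
  cycle 1: PE[1][0] → acc 6, east 6, south 1
  cycle 2: PE[0][0] → acc 0, east 0, south 0
  cycle 2: PE[1][0] → acc 18, east 18, south 3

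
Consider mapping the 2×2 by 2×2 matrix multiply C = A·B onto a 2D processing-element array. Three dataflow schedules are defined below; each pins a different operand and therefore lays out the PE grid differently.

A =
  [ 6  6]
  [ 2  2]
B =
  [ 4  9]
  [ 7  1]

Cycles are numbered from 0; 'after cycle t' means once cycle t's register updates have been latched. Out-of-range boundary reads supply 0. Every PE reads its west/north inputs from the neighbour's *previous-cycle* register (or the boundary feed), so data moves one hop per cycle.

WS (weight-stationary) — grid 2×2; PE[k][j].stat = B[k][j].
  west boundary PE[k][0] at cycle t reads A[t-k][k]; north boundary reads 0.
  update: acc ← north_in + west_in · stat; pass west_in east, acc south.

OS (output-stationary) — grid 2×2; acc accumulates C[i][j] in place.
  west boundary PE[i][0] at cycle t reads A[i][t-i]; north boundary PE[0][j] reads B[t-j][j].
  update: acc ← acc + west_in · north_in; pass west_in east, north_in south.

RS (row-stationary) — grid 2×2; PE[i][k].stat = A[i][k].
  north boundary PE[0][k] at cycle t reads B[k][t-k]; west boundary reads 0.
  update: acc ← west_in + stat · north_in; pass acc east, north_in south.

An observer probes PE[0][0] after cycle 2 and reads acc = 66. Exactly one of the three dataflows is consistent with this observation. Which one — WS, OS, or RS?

dataflow = OS

— WS: 2×2; PE[0][0] trace:
  t=0 PE[0][0]: acc=24 h=6 v=24
  t=1 PE[0][0]: acc=8 h=2 v=8
  t=2 PE[0][0]: acc=0 h=0 v=0
— OS: 2×2; PE[0][0] trace:
  t=0 PE[0][0]: acc=24 h=6 v=4
  t=1 PE[0][0]: acc=66 h=6 v=7
  t=2 PE[0][0]: acc=66 h=0 v=0
— RS: 2×2; PE[0][0] trace:
  t=0 PE[0][0]: acc=24 h=24 v=4
  t=1 PE[0][0]: acc=54 h=54 v=9
  t=2 PE[0][0]: acc=0 h=0 v=0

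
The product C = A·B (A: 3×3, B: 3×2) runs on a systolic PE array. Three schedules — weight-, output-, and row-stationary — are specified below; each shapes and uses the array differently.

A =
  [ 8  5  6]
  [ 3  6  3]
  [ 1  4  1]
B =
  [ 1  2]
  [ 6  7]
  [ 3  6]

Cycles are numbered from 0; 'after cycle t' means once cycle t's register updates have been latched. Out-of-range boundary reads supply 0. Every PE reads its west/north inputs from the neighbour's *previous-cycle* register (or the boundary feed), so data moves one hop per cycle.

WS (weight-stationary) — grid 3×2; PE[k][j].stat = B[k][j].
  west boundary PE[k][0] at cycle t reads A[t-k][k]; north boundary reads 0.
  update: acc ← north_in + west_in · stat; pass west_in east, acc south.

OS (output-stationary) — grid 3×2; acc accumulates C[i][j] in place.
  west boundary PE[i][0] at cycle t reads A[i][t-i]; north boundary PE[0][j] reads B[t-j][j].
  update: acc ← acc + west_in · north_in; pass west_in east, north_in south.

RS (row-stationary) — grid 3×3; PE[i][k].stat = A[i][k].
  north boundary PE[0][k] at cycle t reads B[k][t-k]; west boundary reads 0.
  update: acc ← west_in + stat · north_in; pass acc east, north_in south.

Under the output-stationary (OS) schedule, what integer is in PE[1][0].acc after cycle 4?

OS 3×2: PE[1][0] cycle-by-cycle (with neighbour feeds):
  @0  [0,0]  acc 8  |  →8  ↓1
  @0  [1,0]  acc 0  |  →0  ↓0
  @1  [0,0]  acc 38  |  →5  ↓6
  @1  [1,0]  acc 3  |  →3  ↓1
  @2  [0,0]  acc 56  |  →6  ↓3
  @2  [1,0]  acc 39  |  →6  ↓6
  @3  [0,0]  acc 56  |  →0  ↓0
  @3  [1,0]  acc 48  |  →3  ↓3
  @4  [0,0]  acc 56  |  →0  ↓0
  @4  [1,0]  acc 48  |  →0  ↓0

PE[1][0].acc = 48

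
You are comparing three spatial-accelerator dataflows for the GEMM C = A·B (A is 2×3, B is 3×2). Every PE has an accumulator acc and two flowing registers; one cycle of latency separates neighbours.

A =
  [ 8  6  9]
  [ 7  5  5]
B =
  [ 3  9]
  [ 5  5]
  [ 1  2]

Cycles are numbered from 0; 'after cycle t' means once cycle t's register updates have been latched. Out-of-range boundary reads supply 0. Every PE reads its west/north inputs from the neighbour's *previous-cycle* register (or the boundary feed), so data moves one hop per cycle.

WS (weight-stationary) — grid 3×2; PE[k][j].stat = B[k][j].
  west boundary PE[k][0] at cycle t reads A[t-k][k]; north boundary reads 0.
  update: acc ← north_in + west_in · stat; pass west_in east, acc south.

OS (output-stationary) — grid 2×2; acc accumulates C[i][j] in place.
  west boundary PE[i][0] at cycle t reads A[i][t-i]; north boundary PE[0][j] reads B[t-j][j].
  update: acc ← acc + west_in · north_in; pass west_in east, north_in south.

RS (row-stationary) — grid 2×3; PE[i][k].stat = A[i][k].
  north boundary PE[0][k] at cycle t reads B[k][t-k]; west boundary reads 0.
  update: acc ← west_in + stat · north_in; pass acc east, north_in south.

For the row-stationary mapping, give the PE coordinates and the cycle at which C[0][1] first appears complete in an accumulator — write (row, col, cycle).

Under RS, C[0][1] lands at PE[0][2]:
  cycle 0: PE[0][2] → acc 0, east 0, south 0
  cycle 1: PE[0][2] → acc 0, east 0, south 0
  cycle 2: PE[0][2] → acc 63, east 63, south 1
  cycle 3: PE[0][2] → acc 120, east 120, south 2

(row, col, cycle) = (0, 2, 3)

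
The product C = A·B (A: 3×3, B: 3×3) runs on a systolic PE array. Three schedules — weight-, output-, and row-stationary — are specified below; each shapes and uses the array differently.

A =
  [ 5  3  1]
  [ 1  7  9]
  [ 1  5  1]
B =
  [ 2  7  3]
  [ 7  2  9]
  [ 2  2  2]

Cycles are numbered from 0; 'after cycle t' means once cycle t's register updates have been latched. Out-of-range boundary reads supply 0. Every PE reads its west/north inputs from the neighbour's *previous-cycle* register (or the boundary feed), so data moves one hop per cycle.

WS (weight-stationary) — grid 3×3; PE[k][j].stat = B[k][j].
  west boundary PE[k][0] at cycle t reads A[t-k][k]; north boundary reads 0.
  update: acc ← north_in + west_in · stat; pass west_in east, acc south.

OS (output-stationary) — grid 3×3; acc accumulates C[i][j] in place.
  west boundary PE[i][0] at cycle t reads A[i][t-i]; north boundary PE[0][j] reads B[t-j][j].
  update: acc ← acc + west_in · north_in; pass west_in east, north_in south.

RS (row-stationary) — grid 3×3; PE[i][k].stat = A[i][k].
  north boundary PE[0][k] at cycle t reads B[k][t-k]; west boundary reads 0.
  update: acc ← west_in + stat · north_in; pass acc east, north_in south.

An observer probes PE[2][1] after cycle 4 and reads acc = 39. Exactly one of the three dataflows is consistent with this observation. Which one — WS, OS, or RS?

Under WS (3×3), PE[2][1]:
  after 0 — PE[2][1] acc=0, pass-E 0, pass-S 0
  after 1 — PE[2][1] acc=0, pass-E 0, pass-S 0
  after 2 — PE[2][1] acc=0, pass-E 0, pass-S 0
  after 3 — PE[2][1] acc=43, pass-E 1, pass-S 43
  after 4 — PE[2][1] acc=39, pass-E 9, pass-S 39
Under OS (3×3), PE[2][1]:
  after 0 — PE[2][1] acc=0, pass-E 0, pass-S 0
  after 1 — PE[2][1] acc=0, pass-E 0, pass-S 0
  after 2 — PE[2][1] acc=0, pass-E 0, pass-S 0
  after 3 — PE[2][1] acc=7, pass-E 1, pass-S 7
  after 4 — PE[2][1] acc=17, pass-E 5, pass-S 2
Under RS (3×3), PE[2][1]:
  after 0 — PE[2][1] acc=0, pass-E 0, pass-S 0
  after 1 — PE[2][1] acc=0, pass-E 0, pass-S 0
  after 2 — PE[2][1] acc=0, pass-E 0, pass-S 0
  after 3 — PE[2][1] acc=37, pass-E 37, pass-S 7
  after 4 — PE[2][1] acc=17, pass-E 17, pass-S 2

dataflow = WS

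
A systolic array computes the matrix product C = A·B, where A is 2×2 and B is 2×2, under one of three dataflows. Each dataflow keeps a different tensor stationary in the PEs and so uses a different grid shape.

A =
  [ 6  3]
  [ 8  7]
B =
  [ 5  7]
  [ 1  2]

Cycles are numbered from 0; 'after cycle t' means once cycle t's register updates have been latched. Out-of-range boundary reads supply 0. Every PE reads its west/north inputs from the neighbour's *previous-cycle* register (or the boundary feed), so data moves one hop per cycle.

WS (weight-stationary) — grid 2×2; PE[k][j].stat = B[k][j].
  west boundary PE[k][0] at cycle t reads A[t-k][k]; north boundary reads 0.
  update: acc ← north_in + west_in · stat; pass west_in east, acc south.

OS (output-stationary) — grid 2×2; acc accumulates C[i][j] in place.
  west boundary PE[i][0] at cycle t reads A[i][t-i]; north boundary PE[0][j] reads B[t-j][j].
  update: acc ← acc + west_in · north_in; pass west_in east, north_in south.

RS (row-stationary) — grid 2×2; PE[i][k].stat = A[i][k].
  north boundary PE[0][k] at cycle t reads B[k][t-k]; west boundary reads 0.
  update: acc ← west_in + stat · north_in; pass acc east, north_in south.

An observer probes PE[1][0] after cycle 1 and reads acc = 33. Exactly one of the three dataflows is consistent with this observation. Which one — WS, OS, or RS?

dataflow = WS

Under WS (2×2), PE[1][0]:
  0: (1,0).acc=0  regs=<0,0>
  1: (1,0).acc=33  regs=<3,33>
Under OS (2×2), PE[1][0]:
  0: (1,0).acc=0  regs=<0,0>
  1: (1,0).acc=40  regs=<8,5>
Under RS (2×2), PE[1][0]:
  0: (1,0).acc=0  regs=<0,0>
  1: (1,0).acc=40  regs=<40,5>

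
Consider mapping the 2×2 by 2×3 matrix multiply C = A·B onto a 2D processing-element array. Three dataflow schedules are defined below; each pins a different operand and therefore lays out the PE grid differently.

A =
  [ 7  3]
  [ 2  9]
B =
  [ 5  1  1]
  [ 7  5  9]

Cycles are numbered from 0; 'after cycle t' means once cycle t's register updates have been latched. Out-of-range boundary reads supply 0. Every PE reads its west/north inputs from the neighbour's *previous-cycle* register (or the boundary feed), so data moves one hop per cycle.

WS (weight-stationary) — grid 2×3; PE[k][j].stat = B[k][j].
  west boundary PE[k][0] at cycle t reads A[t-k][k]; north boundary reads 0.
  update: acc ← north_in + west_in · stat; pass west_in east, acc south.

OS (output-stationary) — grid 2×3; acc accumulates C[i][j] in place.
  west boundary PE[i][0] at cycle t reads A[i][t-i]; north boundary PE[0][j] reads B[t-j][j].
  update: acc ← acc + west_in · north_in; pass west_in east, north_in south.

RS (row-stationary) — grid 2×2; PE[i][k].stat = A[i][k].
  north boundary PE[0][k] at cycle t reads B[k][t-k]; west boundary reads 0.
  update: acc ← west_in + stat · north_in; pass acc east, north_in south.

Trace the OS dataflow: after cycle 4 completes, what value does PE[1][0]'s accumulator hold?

PE[1][0].acc = 73

Tracing OS — 2×3 array, target PE[1][0]:
  t=0 PE[0][0]: acc=35 h=7 v=5
  t=0 PE[1][0]: acc=0 h=0 v=0
  t=1 PE[0][0]: acc=56 h=3 v=7
  t=1 PE[1][0]: acc=10 h=2 v=5
  t=2 PE[0][0]: acc=56 h=0 v=0
  t=2 PE[1][0]: acc=73 h=9 v=7
  t=3 PE[0][0]: acc=56 h=0 v=0
  t=3 PE[1][0]: acc=73 h=0 v=0
  t=4 PE[0][0]: acc=56 h=0 v=0
  t=4 PE[1][0]: acc=73 h=0 v=0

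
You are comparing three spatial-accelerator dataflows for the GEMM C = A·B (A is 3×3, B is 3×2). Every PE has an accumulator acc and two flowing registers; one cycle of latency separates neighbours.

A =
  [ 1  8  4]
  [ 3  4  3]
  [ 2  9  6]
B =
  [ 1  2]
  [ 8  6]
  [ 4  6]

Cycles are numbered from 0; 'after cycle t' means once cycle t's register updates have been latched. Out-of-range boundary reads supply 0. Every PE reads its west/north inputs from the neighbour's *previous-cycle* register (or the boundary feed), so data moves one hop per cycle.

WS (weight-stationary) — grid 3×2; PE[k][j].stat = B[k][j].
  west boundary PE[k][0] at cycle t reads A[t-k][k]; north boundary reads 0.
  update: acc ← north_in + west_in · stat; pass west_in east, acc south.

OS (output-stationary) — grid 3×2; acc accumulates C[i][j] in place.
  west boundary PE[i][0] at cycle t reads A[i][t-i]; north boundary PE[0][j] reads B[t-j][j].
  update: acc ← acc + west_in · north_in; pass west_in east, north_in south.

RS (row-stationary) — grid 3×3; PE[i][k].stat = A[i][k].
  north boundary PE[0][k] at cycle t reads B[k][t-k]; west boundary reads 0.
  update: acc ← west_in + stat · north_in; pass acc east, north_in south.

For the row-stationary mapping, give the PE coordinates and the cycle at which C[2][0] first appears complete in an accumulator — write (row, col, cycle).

RS — PE[2][2] is where C[2][0] collects:
  after 0 — PE[2][2] acc=0, pass-E 0, pass-S 0
  after 1 — PE[2][2] acc=0, pass-E 0, pass-S 0
  after 2 — PE[2][2] acc=0, pass-E 0, pass-S 0
  after 3 — PE[2][2] acc=0, pass-E 0, pass-S 0
  after 4 — PE[2][2] acc=98, pass-E 98, pass-S 4

(row, col, cycle) = (2, 2, 4)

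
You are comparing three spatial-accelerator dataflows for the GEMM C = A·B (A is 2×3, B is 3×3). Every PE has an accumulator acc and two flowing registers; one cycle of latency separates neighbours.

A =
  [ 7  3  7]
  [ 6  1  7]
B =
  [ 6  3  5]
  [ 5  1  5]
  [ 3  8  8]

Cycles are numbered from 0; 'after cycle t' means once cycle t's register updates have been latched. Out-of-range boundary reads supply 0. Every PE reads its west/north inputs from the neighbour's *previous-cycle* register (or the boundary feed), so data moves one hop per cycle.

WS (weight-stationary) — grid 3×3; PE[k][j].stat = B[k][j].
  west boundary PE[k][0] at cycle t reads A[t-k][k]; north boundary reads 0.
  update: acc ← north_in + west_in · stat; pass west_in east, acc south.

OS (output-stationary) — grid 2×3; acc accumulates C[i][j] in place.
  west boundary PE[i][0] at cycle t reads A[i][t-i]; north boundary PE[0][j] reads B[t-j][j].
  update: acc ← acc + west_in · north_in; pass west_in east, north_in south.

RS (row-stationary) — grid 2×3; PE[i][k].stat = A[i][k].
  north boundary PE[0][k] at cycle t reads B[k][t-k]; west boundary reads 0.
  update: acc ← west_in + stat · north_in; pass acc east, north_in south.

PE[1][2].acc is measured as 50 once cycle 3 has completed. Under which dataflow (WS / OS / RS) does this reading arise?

dataflow = WS

WS (3×3 grid), PE[1][2]:
  step 0 · PE1,2: acc=0; fwd→0 fwd↓0
  step 1 · PE1,2: acc=0; fwd→0 fwd↓0
  step 2 · PE1,2: acc=0; fwd→0 fwd↓0
  step 3 · PE1,2: acc=50; fwd→3 fwd↓50
OS (2×3 grid), PE[1][2]:
  step 0 · PE1,2: acc=0; fwd→0 fwd↓0
  step 1 · PE1,2: acc=0; fwd→0 fwd↓0
  step 2 · PE1,2: acc=0; fwd→0 fwd↓0
  step 3 · PE1,2: acc=30; fwd→6 fwd↓5
RS (2×3 grid), PE[1][2]:
  step 0 · PE1,2: acc=0; fwd→0 fwd↓0
  step 1 · PE1,2: acc=0; fwd→0 fwd↓0
  step 2 · PE1,2: acc=0; fwd→0 fwd↓0
  step 3 · PE1,2: acc=62; fwd→62 fwd↓3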